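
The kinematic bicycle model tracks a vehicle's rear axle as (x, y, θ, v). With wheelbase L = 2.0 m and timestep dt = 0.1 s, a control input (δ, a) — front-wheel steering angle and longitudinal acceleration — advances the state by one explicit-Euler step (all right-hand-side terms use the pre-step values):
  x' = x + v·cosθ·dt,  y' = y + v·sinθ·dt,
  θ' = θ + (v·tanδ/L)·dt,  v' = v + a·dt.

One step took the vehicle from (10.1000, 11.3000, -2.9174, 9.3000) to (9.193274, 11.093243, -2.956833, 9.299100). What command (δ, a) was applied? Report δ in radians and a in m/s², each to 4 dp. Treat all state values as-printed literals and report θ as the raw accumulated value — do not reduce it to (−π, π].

a = (v'−v)/dt = (-0.000900)/0.1 = -0.0090
Δθ = θ'−θ = -0.039433;  (v·dt/L) = 9.3000·0.1/2.0 = 0.465000
tan δ = Δθ·L/(v·dt) = -0.084802  →  δ = -0.0846

δ = -0.0846, a = -0.0090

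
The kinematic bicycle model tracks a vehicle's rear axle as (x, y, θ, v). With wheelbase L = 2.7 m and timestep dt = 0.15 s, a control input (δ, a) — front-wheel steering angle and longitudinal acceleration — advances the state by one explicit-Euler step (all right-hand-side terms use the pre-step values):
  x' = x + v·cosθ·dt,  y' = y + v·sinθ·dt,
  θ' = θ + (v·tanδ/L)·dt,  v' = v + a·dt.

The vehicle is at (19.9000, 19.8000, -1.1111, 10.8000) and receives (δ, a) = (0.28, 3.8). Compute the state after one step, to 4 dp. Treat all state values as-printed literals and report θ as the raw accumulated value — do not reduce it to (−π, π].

x' = 19.9000 + 10.8000·cos(-1.1111)·0.15 = 20.6188
y' = 19.8000 + 10.8000·sin(-1.1111)·0.15 = 18.3482
θ' = -1.1111 + (10.8000/2.7)·tan(0.28)·0.15 = -0.9386
v' = 10.8000 + 3.8000·0.15 = 11.3700

(20.6188, 18.3482, -0.9386, 11.3700)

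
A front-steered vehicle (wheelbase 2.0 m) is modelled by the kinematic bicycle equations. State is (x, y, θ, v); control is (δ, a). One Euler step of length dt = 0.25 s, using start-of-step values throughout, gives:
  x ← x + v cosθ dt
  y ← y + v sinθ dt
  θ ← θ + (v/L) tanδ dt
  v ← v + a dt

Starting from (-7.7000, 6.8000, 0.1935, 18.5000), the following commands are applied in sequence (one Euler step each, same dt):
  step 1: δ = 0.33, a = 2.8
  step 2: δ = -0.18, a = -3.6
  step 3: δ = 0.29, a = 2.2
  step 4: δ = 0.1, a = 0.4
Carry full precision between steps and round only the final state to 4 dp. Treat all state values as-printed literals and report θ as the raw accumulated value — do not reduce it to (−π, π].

(4.9616, 18.5213, 1.4679, 18.9500)

after step 1 (δ=0.33, a=2.8): (-3.161315, 7.689363, 0.985589, 19.200000)
after step 2 (δ=-0.18, a=-3.6): (-0.509928, 11.690631, 0.548862, 18.300000)
after step 3 (δ=0.29, a=2.2): (3.393091, 14.077484, 1.231481, 18.850000)
after step 4 (δ=0.1, a=0.4): (4.961606, 18.521291, 1.467895, 18.950000)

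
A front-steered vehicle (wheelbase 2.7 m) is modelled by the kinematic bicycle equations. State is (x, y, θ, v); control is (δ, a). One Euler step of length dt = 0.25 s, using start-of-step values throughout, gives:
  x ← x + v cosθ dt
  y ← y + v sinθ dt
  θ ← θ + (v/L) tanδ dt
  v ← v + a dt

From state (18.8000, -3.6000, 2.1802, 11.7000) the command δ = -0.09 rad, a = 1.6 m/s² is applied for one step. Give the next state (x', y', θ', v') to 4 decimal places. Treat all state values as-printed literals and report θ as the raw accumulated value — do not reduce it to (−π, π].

(17.1258, -1.2015, 2.0824, 12.1000)

x' = 18.8000 + 11.7000·cos(2.1802)·0.25 = 17.1258
y' = -3.6000 + 11.7000·sin(2.1802)·0.25 = -1.2015
θ' = 2.1802 + (11.7000/2.7)·tan(-0.09)·0.25 = 2.0824
v' = 11.7000 + 1.6000·0.25 = 12.1000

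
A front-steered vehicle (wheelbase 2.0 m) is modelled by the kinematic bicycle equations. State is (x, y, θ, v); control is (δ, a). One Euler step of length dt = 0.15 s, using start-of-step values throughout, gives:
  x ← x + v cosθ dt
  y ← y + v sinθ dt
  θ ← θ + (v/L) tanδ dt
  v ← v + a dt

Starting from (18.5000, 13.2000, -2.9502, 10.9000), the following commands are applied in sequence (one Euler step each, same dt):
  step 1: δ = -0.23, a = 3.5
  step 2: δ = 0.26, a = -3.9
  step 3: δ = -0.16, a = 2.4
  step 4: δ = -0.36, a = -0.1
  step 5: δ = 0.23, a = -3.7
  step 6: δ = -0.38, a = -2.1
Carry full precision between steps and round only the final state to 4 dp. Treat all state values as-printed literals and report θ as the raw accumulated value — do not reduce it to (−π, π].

after step 1 (δ=-0.23, a=3.5): (16.894855, 12.888980, -3.141612, 11.425000)
after step 2 (δ=0.26, a=-3.9): (15.181105, 12.889013, -2.913665, 10.840000)
after step 3 (δ=-0.16, a=2.4): (13.597158, 12.521604, -3.044866, 11.200000)
after step 4 (δ=-0.36, a=-0.1): (11.925011, 12.359357, -3.361045, 11.185000)
after step 5 (δ=0.23, a=-3.7): (10.287499, 12.724595, -3.164628, 10.630000)
after step 6 (δ=-0.38, a=-2.1): (8.693422, 12.761321, -3.483060, 10.315000)

(8.6934, 12.7613, -3.4831, 10.3150)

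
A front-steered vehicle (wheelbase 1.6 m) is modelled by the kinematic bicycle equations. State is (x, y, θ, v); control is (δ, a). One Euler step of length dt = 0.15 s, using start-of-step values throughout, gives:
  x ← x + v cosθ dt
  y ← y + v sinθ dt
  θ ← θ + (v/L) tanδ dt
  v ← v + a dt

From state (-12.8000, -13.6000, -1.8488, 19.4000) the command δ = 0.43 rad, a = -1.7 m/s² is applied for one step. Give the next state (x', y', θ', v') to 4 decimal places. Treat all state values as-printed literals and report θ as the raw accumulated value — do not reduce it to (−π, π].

x' = -12.8000 + 19.4000·cos(-1.8488)·0.15 = -13.5986
y' = -13.6000 + 19.4000·sin(-1.8488)·0.15 = -16.3983
θ' = -1.8488 + (19.4000/1.6)·tan(0.43)·0.15 = -1.0147
v' = 19.4000 − 1.7000·0.15 = 19.1450

(-13.5986, -16.3983, -1.0147, 19.1450)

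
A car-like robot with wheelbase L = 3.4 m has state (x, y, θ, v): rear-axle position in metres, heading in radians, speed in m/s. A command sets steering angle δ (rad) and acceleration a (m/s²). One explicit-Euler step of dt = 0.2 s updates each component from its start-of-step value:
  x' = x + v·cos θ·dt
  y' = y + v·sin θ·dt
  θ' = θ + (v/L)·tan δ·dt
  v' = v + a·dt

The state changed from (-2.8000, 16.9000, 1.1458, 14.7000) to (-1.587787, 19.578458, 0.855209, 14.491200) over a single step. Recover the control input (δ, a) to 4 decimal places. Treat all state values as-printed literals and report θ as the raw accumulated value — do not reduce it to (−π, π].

δ = -0.3242, a = -1.0440

a = (v'−v)/dt = (-0.208800)/0.2 = -1.0440
Δθ = θ'−θ = -0.290591;  (v·dt/L) = 14.7000·0.2/3.4 = 0.864706
tan δ = Δθ·L/(v·dt) = -0.336058  →  δ = -0.3242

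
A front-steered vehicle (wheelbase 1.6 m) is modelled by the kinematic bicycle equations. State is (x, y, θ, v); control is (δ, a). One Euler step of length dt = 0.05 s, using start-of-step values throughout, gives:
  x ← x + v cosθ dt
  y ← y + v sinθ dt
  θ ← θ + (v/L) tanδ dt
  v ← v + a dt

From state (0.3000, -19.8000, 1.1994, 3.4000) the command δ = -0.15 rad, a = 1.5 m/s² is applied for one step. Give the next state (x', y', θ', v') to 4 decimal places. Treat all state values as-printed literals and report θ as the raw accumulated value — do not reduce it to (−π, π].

(0.3617, -19.6416, 1.1833, 3.4750)

x' = 0.3000 + 3.4000·cos(1.1994)·0.05 = 0.3617
y' = -19.8000 + 3.4000·sin(1.1994)·0.05 = -19.6416
θ' = 1.1994 + (3.4000/1.6)·tan(-0.15)·0.05 = 1.1833
v' = 3.4000 + 1.5000·0.05 = 3.4750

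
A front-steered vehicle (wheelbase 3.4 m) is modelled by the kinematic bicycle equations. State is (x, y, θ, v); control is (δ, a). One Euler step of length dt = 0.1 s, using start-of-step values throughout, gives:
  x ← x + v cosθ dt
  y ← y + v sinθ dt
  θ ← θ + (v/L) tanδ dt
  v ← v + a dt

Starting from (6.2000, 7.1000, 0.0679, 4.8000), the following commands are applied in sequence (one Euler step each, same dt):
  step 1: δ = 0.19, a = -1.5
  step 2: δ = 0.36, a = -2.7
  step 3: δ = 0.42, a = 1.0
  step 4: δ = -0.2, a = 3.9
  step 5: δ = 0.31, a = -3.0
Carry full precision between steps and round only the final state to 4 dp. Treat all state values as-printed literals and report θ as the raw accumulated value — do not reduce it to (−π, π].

after step 1 (δ=0.19, a=-1.5): (6.678894, 7.132567, 0.095051, 4.650000)
after step 2 (δ=0.36, a=-2.7): (7.141795, 7.176699, 0.146530, 4.380000)
after step 3 (δ=0.42, a=1.0): (7.575101, 7.240650, 0.204059, 4.480000)
after step 4 (δ=-0.2, a=3.9): (8.013806, 7.331435, 0.177349, 4.870000)
after step 5 (δ=0.31, a=-3.0): (8.493168, 7.417352, 0.223231, 4.570000)

(8.4932, 7.4174, 0.2232, 4.5700)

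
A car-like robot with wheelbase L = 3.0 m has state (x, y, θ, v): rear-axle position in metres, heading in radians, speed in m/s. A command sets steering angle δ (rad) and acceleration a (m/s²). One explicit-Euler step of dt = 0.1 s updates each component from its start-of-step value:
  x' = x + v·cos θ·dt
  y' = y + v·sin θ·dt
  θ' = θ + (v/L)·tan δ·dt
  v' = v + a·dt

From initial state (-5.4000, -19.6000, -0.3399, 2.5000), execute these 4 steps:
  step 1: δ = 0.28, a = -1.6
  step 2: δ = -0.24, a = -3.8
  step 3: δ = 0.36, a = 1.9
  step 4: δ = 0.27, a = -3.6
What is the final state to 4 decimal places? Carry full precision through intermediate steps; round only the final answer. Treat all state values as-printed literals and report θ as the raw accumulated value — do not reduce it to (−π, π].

(-4.5521, -19.8862, -0.2906, 1.7900)

after step 1 (δ=0.28, a=-1.6): (-5.164303, -19.683348, -0.315937, 2.340000)
after step 2 (δ=-0.24, a=-3.8): (-4.941885, -19.756054, -0.335025, 1.960000)
after step 3 (δ=0.36, a=1.9): (-4.756782, -19.820497, -0.310433, 2.150000)
after step 4 (δ=0.27, a=-3.6): (-4.552059, -19.886173, -0.290599, 1.790000)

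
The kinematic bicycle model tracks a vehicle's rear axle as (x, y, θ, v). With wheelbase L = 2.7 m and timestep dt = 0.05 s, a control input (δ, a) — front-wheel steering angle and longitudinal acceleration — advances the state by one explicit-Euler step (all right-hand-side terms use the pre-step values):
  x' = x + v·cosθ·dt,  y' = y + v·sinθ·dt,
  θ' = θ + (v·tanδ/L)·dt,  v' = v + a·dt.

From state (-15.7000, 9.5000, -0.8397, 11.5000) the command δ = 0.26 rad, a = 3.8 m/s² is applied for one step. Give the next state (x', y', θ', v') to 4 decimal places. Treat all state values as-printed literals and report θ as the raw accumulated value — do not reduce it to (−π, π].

(-15.3161, 9.0719, -0.7830, 11.6900)

x' = -15.7000 + 11.5000·cos(-0.8397)·0.05 = -15.3161
y' = 9.5000 + 11.5000·sin(-0.8397)·0.05 = 9.0719
θ' = -0.8397 + (11.5000/2.7)·tan(0.26)·0.05 = -0.7830
v' = 11.5000 + 3.8000·0.05 = 11.6900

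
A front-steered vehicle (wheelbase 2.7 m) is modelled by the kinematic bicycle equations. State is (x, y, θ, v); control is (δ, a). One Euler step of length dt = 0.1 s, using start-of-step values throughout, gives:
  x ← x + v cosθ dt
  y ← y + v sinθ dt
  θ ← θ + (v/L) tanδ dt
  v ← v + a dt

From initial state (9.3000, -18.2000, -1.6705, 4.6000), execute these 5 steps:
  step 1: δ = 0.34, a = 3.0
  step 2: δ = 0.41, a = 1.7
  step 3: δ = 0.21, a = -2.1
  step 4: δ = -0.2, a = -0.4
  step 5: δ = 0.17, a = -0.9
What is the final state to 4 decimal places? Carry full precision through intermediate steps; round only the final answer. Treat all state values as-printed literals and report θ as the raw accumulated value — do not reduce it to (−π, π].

after step 1 (δ=0.34, a=3.0): (9.254212, -18.657716, -1.610234, 4.900000)
after step 2 (δ=0.41, a=1.7): (9.234893, -19.147335, -1.531356, 5.070000)
after step 3 (δ=0.21, a=-2.1): (9.254884, -19.653940, -1.491333, 4.860000)
after step 4 (δ=-0.2, a=-0.4): (9.293463, -20.138407, -1.527821, 4.820000)
after step 5 (δ=0.17, a=-0.9): (9.314170, -20.619962, -1.497177, 4.730000)

(9.3142, -20.6200, -1.4972, 4.7300)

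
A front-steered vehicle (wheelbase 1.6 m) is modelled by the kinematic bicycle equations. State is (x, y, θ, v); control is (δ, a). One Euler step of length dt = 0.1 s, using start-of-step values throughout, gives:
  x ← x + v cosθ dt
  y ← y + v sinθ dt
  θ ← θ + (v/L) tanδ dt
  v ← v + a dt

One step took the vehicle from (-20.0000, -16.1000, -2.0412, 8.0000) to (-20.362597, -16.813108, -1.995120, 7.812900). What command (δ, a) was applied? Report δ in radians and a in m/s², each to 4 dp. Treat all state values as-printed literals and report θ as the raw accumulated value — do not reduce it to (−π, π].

a = (v'−v)/dt = (-0.187100)/0.1 = -1.8710
Δθ = θ'−θ = 0.046080;  (v·dt/L) = 8.0000·0.1/1.6 = 0.500000
tan δ = Δθ·L/(v·dt) = 0.092160  →  δ = 0.0919

δ = 0.0919, a = -1.8710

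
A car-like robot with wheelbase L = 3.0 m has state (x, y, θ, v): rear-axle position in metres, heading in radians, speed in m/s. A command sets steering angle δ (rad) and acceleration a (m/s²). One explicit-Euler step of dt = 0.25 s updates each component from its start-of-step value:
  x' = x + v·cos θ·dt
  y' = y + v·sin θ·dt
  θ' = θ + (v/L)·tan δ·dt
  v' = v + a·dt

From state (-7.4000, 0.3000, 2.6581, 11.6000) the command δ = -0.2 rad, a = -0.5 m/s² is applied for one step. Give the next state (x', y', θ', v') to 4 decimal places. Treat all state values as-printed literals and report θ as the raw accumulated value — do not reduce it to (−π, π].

x' = -7.4000 + 11.6000·cos(2.6581)·0.25 = -9.9676
y' = 0.3000 + 11.6000·sin(2.6581)·0.25 = 1.6481
θ' = 2.6581 + (11.6000/3.0)·tan(-0.2)·0.25 = 2.4621
v' = 11.6000 − 0.5000·0.25 = 11.4750

(-9.9676, 1.6481, 2.4621, 11.4750)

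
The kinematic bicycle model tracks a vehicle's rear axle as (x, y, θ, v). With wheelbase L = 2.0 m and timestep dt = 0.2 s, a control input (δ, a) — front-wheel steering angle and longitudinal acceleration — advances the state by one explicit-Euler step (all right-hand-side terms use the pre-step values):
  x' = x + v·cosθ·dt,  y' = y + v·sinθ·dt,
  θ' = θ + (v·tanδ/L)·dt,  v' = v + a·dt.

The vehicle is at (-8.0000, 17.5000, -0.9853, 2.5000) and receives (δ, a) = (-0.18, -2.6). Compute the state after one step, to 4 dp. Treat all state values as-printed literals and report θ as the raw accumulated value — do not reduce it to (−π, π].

x' = -8.0000 + 2.5000·cos(-0.9853)·0.2 = -7.7237
y' = 17.5000 + 2.5000·sin(-0.9853)·0.2 = 17.0833
θ' = -0.9853 + (2.5000/2.0)·tan(-0.18)·0.2 = -1.0308
v' = 2.5000 − 2.6000·0.2 = 1.9800

(-7.7237, 17.0833, -1.0308, 1.9800)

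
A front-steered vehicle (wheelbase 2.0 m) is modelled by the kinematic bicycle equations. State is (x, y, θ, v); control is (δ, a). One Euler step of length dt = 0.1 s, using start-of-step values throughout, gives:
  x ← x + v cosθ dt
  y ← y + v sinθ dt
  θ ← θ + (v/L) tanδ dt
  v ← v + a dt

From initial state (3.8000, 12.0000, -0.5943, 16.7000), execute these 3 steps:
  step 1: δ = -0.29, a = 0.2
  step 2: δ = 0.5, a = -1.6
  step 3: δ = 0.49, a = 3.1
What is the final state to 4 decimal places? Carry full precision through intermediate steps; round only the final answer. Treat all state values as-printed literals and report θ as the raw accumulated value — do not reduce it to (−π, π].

after step 1 (δ=-0.29, a=0.2): (5.183663, 11.064919, -0.843475, 16.720000)
after step 2 (δ=0.5, a=-1.6): (6.295328, 9.816005, -0.386766, 16.560000)
after step 3 (δ=0.49, a=3.1): (7.829006, 9.191370, 0.054880, 16.870000)

(7.8290, 9.1914, 0.0549, 16.8700)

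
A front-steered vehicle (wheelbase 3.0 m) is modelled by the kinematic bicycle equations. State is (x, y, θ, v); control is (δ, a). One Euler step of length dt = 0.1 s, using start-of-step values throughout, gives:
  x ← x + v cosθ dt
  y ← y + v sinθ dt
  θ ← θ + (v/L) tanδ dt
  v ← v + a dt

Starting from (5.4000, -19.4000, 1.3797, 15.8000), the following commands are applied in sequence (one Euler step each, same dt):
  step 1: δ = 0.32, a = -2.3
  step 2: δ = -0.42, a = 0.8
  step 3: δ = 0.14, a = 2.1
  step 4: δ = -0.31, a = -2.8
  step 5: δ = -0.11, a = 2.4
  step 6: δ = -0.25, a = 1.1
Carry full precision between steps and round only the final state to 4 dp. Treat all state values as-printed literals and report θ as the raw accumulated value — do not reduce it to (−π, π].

after step 1 (δ=0.32, a=-2.3): (5.700098, -17.848761, 1.554232, 15.570000)
after step 2 (δ=-0.42, a=0.8): (5.725888, -16.291975, 1.322461, 15.650000)
after step 3 (δ=0.14, a=2.1): (6.110551, -14.774985, 1.395975, 15.860000)
after step 4 (δ=-0.31, a=-2.8): (6.386407, -13.213159, 1.226628, 15.580000)
after step 5 (δ=-0.11, a=2.4): (6.912098, -11.746526, 1.169270, 15.820000)
after step 6 (δ=-0.25, a=1.1): (7.530381, -10.290349, 1.034620, 15.930000)

(7.5304, -10.2903, 1.0346, 15.9300)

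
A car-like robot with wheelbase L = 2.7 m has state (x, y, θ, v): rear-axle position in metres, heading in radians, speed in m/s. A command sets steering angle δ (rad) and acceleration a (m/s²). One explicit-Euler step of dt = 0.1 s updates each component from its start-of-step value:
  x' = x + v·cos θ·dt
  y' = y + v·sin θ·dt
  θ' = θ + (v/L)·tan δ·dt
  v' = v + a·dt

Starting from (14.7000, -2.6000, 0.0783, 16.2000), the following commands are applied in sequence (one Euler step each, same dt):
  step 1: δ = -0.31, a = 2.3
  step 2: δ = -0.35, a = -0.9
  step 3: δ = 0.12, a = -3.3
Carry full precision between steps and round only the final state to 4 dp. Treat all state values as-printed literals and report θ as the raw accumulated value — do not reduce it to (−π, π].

after step 1 (δ=-0.31, a=2.3): (16.315037, -2.473284, -0.113897, 16.430000)
after step 2 (δ=-0.35, a=-0.9): (17.947391, -2.660011, -0.336023, 16.340000)
after step 3 (δ=0.12, a=-3.3): (19.490007, -3.198799, -0.263050, 16.010000)

(19.4900, -3.1988, -0.2631, 16.0100)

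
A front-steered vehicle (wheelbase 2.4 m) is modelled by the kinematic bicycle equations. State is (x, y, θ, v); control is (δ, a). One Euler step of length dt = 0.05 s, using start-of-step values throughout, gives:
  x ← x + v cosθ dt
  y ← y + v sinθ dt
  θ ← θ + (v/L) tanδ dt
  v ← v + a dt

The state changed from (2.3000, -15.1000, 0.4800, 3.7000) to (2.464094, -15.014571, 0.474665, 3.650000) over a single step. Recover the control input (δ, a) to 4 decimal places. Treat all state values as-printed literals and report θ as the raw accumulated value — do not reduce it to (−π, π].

δ = -0.0691, a = -1.0000

a = (v'−v)/dt = (-0.050000)/0.05 = -1.0000
Δθ = θ'−θ = -0.005335;  (v·dt/L) = 3.7000·0.05/2.4 = 0.077083
tan δ = Δθ·L/(v·dt) = -0.069211  →  δ = -0.0691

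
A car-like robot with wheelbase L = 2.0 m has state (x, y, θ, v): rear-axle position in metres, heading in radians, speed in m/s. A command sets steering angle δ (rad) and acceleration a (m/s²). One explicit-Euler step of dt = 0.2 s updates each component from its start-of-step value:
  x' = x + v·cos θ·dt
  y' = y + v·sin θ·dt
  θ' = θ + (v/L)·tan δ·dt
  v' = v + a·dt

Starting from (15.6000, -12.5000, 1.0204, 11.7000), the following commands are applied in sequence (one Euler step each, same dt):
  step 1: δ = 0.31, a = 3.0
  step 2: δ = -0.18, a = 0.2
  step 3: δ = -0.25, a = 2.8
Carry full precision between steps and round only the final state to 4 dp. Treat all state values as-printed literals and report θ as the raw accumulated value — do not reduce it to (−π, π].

after step 1 (δ=0.31, a=3.0): (16.823879, -10.505578, 1.395183, 12.300000)
after step 2 (δ=-0.18, a=0.2): (17.253670, -8.083413, 1.171361, 12.340000)
after step 3 (δ=-0.25, a=2.8): (18.213471, -5.809693, 0.856269, 12.900000)

(18.2135, -5.8097, 0.8563, 12.9000)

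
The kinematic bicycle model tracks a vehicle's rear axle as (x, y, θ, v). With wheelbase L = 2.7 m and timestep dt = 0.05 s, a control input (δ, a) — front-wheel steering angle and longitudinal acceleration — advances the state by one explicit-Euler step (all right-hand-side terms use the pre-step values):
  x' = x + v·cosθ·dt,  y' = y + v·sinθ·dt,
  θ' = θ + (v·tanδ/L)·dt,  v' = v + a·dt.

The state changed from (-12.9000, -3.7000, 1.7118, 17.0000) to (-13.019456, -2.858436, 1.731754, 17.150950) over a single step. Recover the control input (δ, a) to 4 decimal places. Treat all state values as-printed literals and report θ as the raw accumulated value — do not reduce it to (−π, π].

δ = 0.0633, a = 3.0190

a = (v'−v)/dt = (0.150950)/0.05 = 3.0190
Δθ = θ'−θ = 0.019954;  (v·dt/L) = 17.0000·0.05/2.7 = 0.314815
tan δ = Δθ·L/(v·dt) = 0.063383  →  δ = 0.0633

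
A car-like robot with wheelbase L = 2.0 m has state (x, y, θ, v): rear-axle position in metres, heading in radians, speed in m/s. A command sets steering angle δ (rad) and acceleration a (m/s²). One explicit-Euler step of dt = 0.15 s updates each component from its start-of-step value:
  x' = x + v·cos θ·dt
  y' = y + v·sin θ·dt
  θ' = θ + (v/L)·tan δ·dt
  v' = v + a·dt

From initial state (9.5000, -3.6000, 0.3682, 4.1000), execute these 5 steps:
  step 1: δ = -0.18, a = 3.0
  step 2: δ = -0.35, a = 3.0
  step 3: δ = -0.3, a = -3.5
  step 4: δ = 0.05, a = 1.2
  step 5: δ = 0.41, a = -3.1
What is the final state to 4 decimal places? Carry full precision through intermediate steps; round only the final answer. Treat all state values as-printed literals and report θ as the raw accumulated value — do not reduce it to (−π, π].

(12.8252, -2.9193, 0.2402, 4.1900)

after step 1 (δ=-0.18, a=3.0): (10.073781, -3.378639, 0.312244, 4.550000)
after step 2 (δ=-0.35, a=3.0): (10.723279, -3.168978, 0.187678, 5.000000)
after step 3 (δ=-0.3, a=-3.5): (11.460109, -3.029044, 0.071677, 4.475000)
after step 4 (δ=0.05, a=1.2): (12.129636, -2.980972, 0.088473, 4.655000)
after step 5 (δ=0.41, a=-3.1): (12.825155, -2.919277, 0.240213, 4.190000)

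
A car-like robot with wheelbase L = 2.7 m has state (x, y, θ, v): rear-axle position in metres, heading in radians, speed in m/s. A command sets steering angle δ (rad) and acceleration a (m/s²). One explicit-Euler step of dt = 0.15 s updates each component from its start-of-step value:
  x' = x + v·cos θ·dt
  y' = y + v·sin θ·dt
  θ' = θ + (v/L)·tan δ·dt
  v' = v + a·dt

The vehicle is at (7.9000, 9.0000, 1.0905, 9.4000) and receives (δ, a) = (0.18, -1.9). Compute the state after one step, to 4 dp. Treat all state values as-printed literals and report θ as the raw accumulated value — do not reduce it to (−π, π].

(8.5515, 10.2505, 1.1855, 9.1150)

x' = 7.9000 + 9.4000·cos(1.0905)·0.15 = 8.5515
y' = 9.0000 + 9.4000·sin(1.0905)·0.15 = 10.2505
θ' = 1.0905 + (9.4000/2.7)·tan(0.18)·0.15 = 1.1855
v' = 9.4000 − 1.9000·0.15 = 9.1150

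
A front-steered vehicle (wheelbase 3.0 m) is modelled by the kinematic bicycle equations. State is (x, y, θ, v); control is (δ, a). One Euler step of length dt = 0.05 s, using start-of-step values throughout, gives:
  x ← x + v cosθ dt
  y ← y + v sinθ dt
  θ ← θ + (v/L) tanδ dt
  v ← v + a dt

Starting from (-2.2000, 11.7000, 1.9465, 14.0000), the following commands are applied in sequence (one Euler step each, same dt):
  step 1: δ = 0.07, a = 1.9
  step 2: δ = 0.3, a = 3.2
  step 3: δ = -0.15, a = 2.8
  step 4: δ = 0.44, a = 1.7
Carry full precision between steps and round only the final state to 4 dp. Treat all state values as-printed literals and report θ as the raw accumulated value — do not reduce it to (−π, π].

(-3.3448, 14.2942, 2.1126, 14.4800)

after step 1 (δ=0.07, a=1.9): (-2.456849, 12.351175, 1.962860, 14.095000)
after step 2 (δ=0.3, a=3.2): (-2.726131, 13.002450, 2.035528, 14.255000)
after step 3 (δ=-0.15, a=2.8): (-3.045574, 13.639607, 1.999621, 14.395000)
after step 4 (δ=0.44, a=1.7): (-3.344848, 14.294187, 2.112569, 14.480000)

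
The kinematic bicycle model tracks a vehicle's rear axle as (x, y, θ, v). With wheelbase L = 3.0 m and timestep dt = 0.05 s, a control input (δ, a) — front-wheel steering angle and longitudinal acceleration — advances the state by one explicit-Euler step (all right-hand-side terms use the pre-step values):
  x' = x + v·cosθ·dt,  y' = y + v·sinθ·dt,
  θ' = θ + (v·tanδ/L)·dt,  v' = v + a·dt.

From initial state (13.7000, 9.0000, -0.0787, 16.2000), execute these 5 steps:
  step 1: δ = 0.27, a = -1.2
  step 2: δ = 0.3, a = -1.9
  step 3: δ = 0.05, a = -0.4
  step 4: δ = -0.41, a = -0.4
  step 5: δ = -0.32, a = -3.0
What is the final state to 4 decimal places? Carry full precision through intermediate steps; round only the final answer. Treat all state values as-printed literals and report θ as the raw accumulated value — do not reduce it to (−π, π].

(17.7121, 9.0519, -0.1119, 15.8550)

after step 1 (δ=0.27, a=-1.2): (14.507493, 8.936319, -0.003975, 16.140000)
after step 2 (δ=0.3, a=-1.9): (15.314486, 8.933111, 0.079236, 16.045000)
after step 3 (δ=0.05, a=-0.4): (16.114219, 8.996611, 0.092618, 16.025000)
after step 4 (δ=-0.41, a=-0.4): (16.912035, 9.070716, -0.023465, 16.005000)
after step 5 (δ=-0.32, a=-3.0): (17.712065, 9.051940, -0.111863, 15.855000)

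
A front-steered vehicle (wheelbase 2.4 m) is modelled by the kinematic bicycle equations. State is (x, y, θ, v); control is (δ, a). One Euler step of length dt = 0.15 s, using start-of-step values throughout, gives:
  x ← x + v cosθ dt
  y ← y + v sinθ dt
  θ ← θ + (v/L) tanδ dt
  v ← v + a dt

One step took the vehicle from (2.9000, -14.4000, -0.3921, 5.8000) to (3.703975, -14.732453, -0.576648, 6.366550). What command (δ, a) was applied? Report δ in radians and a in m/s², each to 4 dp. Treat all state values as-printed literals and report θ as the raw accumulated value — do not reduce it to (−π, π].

a = (v'−v)/dt = (0.566550)/0.15 = 3.7770
Δθ = θ'−θ = -0.184548;  (v·dt/L) = 5.8000·0.15/2.4 = 0.362500
tan δ = Δθ·L/(v·dt) = -0.509098  →  δ = -0.4709

δ = -0.4709, a = 3.7770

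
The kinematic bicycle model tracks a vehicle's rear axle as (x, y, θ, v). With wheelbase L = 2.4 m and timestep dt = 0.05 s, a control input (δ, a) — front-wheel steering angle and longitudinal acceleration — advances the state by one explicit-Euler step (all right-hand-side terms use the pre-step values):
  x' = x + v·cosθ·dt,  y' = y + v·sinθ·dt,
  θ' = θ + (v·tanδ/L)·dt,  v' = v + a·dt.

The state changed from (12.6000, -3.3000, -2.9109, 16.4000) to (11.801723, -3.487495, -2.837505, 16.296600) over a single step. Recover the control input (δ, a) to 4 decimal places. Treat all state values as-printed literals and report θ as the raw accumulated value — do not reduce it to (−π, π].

δ = 0.2116, a = -2.0680

a = (v'−v)/dt = (-0.103400)/0.05 = -2.0680
Δθ = θ'−θ = 0.073395;  (v·dt/L) = 16.4000·0.05/2.4 = 0.341667
tan δ = Δθ·L/(v·dt) = 0.214815  →  δ = 0.2116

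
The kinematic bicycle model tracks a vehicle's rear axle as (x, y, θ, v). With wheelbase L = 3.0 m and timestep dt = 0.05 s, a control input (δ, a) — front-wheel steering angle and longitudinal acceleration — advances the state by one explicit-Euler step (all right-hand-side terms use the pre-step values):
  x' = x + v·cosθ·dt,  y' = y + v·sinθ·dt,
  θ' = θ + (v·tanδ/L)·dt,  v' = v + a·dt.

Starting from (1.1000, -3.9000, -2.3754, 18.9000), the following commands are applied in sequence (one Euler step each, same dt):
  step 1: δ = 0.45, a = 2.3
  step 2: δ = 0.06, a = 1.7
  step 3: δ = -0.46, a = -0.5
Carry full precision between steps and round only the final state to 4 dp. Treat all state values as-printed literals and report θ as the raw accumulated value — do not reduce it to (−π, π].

(-0.7234, -6.0805, -2.3619, 19.0750)

after step 1 (δ=0.45, a=2.3): (0.419075, -4.555260, -2.223238, 19.015000)
after step 2 (δ=0.06, a=1.7): (-0.158152, -5.310730, -2.204200, 19.100000)
after step 3 (δ=-0.46, a=-0.5): (-0.723409, -6.080477, -2.361918, 19.075000)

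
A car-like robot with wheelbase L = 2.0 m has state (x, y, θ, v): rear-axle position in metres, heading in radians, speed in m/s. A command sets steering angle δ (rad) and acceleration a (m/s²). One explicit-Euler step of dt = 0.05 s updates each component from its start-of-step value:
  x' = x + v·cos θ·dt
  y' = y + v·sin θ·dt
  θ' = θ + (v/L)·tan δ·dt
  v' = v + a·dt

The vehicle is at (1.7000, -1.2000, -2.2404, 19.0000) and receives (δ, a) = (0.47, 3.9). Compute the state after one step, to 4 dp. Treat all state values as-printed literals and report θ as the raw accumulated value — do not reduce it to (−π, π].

(1.1104, -1.9449, -1.9991, 19.1950)

x' = 1.7000 + 19.0000·cos(-2.2404)·0.05 = 1.1104
y' = -1.2000 + 19.0000·sin(-2.2404)·0.05 = -1.9449
θ' = -2.2404 + (19.0000/2.0)·tan(0.47)·0.05 = -1.9991
v' = 19.0000 + 3.9000·0.05 = 19.1950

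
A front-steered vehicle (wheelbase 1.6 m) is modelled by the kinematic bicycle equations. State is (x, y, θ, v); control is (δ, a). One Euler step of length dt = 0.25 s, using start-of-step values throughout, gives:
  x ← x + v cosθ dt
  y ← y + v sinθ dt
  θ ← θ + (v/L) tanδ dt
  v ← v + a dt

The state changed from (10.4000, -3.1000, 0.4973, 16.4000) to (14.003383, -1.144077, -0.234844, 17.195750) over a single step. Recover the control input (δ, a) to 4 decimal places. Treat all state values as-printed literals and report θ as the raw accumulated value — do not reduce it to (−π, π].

a = (v'−v)/dt = (0.795750)/0.25 = 3.1830
Δθ = θ'−θ = -0.732144;  (v·dt/L) = 16.4000·0.25/1.6 = 2.562500
tan δ = Δθ·L/(v·dt) = -0.285715  →  δ = -0.2783

δ = -0.2783, a = 3.1830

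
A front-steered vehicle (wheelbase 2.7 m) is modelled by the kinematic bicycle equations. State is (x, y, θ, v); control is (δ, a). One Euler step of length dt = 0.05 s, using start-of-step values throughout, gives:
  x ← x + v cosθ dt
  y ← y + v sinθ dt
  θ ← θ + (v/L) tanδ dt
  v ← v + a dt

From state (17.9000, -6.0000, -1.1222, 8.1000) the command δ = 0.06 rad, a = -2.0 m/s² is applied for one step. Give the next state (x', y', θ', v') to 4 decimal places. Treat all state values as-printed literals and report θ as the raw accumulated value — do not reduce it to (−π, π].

(18.0756, -6.3649, -1.1132, 8.0000)

x' = 17.9000 + 8.1000·cos(-1.1222)·0.05 = 18.0756
y' = -6.0000 + 8.1000·sin(-1.1222)·0.05 = -6.3649
θ' = -1.1222 + (8.1000/2.7)·tan(0.06)·0.05 = -1.1132
v' = 8.1000 − 2.0000·0.05 = 8.0000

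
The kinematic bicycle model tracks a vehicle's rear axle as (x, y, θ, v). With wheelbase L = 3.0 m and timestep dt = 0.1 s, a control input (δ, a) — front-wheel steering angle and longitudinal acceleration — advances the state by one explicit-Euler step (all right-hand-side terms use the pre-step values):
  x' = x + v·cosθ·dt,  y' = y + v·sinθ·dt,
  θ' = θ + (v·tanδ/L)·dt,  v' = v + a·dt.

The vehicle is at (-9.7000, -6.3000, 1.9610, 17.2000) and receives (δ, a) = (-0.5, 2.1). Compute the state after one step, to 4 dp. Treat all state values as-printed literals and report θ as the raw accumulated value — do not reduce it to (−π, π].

(-10.3542, -4.7093, 1.6478, 17.4100)

x' = -9.7000 + 17.2000·cos(1.9610)·0.1 = -10.3542
y' = -6.3000 + 17.2000·sin(1.9610)·0.1 = -4.7093
θ' = 1.9610 + (17.2000/3.0)·tan(-0.5)·0.1 = 1.6478
v' = 17.2000 + 2.1000·0.1 = 17.4100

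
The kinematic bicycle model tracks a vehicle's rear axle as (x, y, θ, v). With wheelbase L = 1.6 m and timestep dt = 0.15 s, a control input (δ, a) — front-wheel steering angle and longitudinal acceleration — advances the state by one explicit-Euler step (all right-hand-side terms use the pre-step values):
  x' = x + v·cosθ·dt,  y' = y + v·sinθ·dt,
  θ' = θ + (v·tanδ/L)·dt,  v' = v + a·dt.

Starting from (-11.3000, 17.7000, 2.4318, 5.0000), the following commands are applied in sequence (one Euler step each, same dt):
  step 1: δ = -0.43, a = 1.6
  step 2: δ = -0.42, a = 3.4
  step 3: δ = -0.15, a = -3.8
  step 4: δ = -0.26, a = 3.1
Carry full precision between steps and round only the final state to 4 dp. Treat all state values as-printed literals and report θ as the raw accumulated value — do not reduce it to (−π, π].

(-12.9619, 20.3327, 1.7868, 5.6450)

after step 1 (δ=-0.43, a=1.6): (-11.868873, 18.188757, 2.216821, 5.240000)
after step 2 (δ=-0.42, a=3.4): (-12.342058, 18.816365, 1.997443, 5.750000)
after step 3 (δ=-0.15, a=-3.8): (-12.698978, 19.601549, 1.915971, 5.180000)
after step 4 (δ=-0.26, a=3.1): (-12.961885, 20.332719, 1.786785, 5.645000)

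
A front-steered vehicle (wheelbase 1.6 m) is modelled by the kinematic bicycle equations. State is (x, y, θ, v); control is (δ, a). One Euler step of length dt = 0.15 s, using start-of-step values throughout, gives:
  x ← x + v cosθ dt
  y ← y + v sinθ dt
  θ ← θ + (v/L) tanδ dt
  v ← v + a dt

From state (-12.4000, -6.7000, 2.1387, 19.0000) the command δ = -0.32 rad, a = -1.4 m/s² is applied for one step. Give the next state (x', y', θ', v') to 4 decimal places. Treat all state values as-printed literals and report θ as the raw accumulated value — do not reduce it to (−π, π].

(-13.9329, -4.2974, 1.5484, 18.7900)

x' = -12.4000 + 19.0000·cos(2.1387)·0.15 = -13.9329
y' = -6.7000 + 19.0000·sin(2.1387)·0.15 = -4.2974
θ' = 2.1387 + (19.0000/1.6)·tan(-0.32)·0.15 = 1.5484
v' = 19.0000 − 1.4000·0.15 = 18.7900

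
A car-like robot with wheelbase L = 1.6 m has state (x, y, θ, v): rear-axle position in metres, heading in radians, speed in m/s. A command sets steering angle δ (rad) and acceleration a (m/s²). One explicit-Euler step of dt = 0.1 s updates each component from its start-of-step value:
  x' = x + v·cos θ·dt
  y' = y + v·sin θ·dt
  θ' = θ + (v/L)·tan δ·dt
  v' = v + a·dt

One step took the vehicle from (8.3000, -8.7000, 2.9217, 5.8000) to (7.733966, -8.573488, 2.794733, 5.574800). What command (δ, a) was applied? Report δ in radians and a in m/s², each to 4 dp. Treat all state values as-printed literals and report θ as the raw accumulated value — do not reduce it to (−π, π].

δ = -0.3369, a = -2.2520

a = (v'−v)/dt = (-0.225200)/0.1 = -2.2520
Δθ = θ'−θ = -0.126967;  (v·dt/L) = 5.8000·0.1/1.6 = 0.362500
tan δ = Δθ·L/(v·dt) = -0.350254  →  δ = -0.3369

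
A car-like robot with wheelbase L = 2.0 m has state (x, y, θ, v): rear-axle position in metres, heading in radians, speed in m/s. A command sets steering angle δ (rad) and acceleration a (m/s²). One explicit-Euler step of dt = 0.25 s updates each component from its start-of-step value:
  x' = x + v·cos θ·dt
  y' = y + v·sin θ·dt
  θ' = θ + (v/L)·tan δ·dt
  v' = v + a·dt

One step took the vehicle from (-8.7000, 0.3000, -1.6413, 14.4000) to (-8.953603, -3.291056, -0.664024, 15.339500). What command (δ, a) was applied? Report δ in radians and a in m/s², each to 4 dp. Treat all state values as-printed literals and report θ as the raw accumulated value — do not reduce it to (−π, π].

δ = 0.4974, a = 3.7580

a = (v'−v)/dt = (0.939500)/0.25 = 3.7580
Δθ = θ'−θ = 0.977276;  (v·dt/L) = 14.4000·0.25/2.0 = 1.800000
tan δ = Δθ·L/(v·dt) = 0.542931  →  δ = 0.4974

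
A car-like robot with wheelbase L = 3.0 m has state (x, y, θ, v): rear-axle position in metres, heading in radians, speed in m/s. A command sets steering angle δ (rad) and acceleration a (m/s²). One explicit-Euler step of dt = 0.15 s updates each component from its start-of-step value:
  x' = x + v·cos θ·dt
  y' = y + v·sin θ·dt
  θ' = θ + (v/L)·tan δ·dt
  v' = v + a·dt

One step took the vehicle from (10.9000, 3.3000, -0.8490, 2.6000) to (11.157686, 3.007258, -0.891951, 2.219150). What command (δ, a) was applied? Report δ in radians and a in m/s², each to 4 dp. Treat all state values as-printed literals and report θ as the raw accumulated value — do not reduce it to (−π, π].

a = (v'−v)/dt = (-0.380850)/0.15 = -2.5390
Δθ = θ'−θ = -0.042951;  (v·dt/L) = 2.6000·0.15/3.0 = 0.130000
tan δ = Δθ·L/(v·dt) = -0.330392  →  δ = -0.3191

δ = -0.3191, a = -2.5390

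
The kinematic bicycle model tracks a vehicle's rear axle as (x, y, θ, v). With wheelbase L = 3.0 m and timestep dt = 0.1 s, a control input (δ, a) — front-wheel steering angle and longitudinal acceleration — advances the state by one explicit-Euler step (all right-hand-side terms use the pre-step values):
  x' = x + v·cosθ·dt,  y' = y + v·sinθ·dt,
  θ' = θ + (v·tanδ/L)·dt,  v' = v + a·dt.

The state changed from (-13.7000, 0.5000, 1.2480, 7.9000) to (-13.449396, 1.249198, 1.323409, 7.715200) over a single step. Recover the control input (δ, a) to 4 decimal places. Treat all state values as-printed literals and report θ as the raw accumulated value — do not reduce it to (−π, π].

a = (v'−v)/dt = (-0.184800)/0.1 = -1.8480
Δθ = θ'−θ = 0.075409;  (v·dt/L) = 7.9000·0.1/3.0 = 0.263333
tan δ = Δθ·L/(v·dt) = 0.286363  →  δ = 0.2789

δ = 0.2789, a = -1.8480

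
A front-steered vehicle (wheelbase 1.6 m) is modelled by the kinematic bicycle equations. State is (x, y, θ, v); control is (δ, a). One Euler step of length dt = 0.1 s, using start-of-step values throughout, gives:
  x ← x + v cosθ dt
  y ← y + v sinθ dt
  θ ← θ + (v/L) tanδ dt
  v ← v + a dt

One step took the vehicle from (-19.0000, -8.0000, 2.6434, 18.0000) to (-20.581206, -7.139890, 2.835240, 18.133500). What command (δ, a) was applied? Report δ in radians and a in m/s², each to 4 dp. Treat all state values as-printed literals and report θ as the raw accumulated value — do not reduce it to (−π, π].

a = (v'−v)/dt = (0.133500)/0.1 = 1.3350
Δθ = θ'−θ = 0.191840;  (v·dt/L) = 18.0000·0.1/1.6 = 1.125000
tan δ = Δθ·L/(v·dt) = 0.170524  →  δ = 0.1689

δ = 0.1689, a = 1.3350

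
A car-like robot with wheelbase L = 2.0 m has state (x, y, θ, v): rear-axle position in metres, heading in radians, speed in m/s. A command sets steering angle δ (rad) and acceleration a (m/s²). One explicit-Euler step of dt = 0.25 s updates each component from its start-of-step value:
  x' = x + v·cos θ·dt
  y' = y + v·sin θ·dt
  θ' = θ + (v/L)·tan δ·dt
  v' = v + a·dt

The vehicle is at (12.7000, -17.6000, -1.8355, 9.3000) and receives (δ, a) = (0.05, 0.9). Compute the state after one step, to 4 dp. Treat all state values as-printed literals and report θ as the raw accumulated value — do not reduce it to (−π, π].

(12.0917, -19.8440, -1.7773, 9.5250)

x' = 12.7000 + 9.3000·cos(-1.8355)·0.25 = 12.0917
y' = -17.6000 + 9.3000·sin(-1.8355)·0.25 = -19.8440
θ' = -1.8355 + (9.3000/2.0)·tan(0.05)·0.25 = -1.7773
v' = 9.3000 + 0.9000·0.25 = 9.5250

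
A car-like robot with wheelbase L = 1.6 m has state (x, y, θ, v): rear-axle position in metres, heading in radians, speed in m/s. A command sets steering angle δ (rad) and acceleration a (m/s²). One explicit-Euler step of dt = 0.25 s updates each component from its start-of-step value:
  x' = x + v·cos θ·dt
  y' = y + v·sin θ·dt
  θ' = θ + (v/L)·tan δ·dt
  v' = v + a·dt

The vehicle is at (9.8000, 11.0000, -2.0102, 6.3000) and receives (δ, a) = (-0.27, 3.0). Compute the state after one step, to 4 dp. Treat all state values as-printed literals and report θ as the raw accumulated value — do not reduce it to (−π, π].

x' = 9.8000 + 6.3000·cos(-2.0102)·0.25 = 9.1300
y' = 11.0000 + 6.3000·sin(-2.0102)·0.25 = 9.5746
θ' = -2.0102 + (6.3000/1.6)·tan(-0.27)·0.25 = -2.2826
v' = 6.3000 + 3.0000·0.25 = 7.0500

(9.1300, 9.5746, -2.2826, 7.0500)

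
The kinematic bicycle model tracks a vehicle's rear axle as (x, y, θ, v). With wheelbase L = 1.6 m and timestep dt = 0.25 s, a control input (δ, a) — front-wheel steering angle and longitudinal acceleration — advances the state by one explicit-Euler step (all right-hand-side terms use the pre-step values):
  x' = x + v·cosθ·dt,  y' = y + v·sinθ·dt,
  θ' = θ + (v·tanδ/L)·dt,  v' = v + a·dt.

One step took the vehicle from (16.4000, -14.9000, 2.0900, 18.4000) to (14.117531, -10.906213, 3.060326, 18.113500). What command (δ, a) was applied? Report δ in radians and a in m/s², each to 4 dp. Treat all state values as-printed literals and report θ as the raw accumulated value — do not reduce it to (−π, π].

δ = 0.3255, a = -1.1460

a = (v'−v)/dt = (-0.286500)/0.25 = -1.1460
Δθ = θ'−θ = 0.970326;  (v·dt/L) = 18.4000·0.25/1.6 = 2.875000
tan δ = Δθ·L/(v·dt) = 0.337505  →  δ = 0.3255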